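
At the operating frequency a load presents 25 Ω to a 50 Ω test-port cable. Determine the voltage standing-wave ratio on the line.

VSWR ≈ 2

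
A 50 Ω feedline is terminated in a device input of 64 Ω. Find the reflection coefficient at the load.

Γ = (Z_L − Z_0)/(Z_L + Z_0) = (64 − 50)/(64 + 50) = 14/114

Γ = 0.123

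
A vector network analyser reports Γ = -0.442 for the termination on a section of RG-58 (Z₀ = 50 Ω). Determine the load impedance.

Z_L = Z_0·(1 + Γ)/(1 − Γ) = 50·(0.558)/(1.44)

Z_L ≈ 19.3 Ω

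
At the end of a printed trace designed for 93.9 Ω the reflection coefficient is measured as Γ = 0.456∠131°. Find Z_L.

Z_L ≈ 41.2 + j35.8 Ω

Z_L = Z_0·(1 + Γ)/(1 − Γ) = 93.9·(0.701 + j0.344)/(1.3 − j0.344)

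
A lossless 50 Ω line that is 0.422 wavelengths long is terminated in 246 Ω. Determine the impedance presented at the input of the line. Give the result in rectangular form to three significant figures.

βl = 2π × 0.422 = 152°
tan(βl) = tan(152°) = -0.534
Z_in = Z_0·(Z_L + jZ_0·tanβl)/(Z_0 + jZ_L·tanβl)
     = 50·(246 − j26.7)/(50 − j131)

Z_in ≈ 40.1 + j78.5 Ω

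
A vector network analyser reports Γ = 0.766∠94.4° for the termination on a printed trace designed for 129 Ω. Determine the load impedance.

Z_L ≈ 31.3 + j116 Ω

Z_L = Z_0·(1 + Γ)/(1 − Γ) = 129·(0.941 + j0.764)/(1.06 − j0.764)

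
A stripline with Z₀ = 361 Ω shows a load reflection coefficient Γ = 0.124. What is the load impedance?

Z_L = Z_0·(1 + Γ)/(1 − Γ) = 361·(1.12)/(0.876)

Z_L ≈ 463 Ω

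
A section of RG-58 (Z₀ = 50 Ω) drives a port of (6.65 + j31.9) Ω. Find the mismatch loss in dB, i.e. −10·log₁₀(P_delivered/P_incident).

mismatch loss ≈ 5.02 dB

Γ = (-43.35 + j31.9)/(56.65 + j31.9), |Γ| = 0.828
|Γ|² = 0.685, so P_del/P_inc = 1 − |Γ|² = 0.315
ML = −10·log₁₀(1 − |Γ|²)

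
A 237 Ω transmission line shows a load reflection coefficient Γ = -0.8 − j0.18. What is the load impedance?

Z_L = Z_0·(1 + Γ)/(1 − Γ) = 237·(0.2 − j0.18)/(1.8 + j0.18)

Z_L ≈ 23.7 − j26.1 Ω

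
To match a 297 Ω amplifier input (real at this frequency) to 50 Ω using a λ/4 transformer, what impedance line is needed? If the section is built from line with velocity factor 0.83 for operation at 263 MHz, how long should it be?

Z_qwt ≈ 122 Ω; length ≈ 23.7 cm

Z_qwt = √(Z_0·R_L) = √(50 × 297) = √14850
λ = 0.83·c/f = 0.947 m, so l = λ/4 = 0.237 m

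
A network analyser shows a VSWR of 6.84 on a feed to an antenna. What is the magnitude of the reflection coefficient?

|Γ| ≈ 0.745

|Γ| = (S − 1)/(S + 1) = (6.84 − 1)/(6.84 + 1) = 5.84/7.84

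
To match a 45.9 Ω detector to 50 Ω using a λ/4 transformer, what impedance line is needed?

Z_qwt ≈ 47.9 Ω

Z_qwt = √(Z_0·R_L) = √(50 × 45.9) = √2295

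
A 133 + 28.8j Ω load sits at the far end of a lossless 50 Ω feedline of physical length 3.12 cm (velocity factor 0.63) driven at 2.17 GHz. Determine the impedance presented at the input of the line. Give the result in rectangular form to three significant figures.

λ = v/f = 0.63·c / 2.17 GHz = 0.0871 m
βl = 2π·l/λ = 2π × 0.358 = 129°
tan(βl) = tan(129°) = -1.24
Z_in = Z_0·(Z_L + jZ_0·tanβl)/(Z_0 + jZ_L·tanβl)
     = 50·(133 − j33)/(85.6 − j164)

Z_in ≈ 24.5 + j27.7 Ω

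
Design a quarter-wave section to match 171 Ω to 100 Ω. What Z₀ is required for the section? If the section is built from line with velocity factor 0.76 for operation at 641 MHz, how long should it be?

Z_qwt = √(Z_0·R_L) = √(100 × 171) = √17100
λ = 0.76·c/f = 0.356 m, so l = λ/4 = 0.0889 m

Z_qwt ≈ 131 Ω; length ≈ 8.89 cm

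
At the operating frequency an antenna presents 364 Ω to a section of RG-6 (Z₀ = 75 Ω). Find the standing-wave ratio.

VSWR ≈ 4.85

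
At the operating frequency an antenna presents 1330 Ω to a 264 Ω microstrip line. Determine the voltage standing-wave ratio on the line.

VSWR ≈ 5.04

For a purely resistive load, VSWR = R_L/Z_0 or Z_0/R_L (whichever > 1) = 1330/264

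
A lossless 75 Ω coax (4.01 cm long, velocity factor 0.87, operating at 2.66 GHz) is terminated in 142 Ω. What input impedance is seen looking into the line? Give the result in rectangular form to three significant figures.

λ = v/f = 0.87·c / 2.66 GHz = 0.0981 m
βl = 2π·l/λ = 2π × 0.409 = 147°
tan(βl) = tan(147°) = -0.646
Z_in = Z_0·(Z_L + jZ_0·tanβl)/(Z_0 + jZ_L·tanβl)
     = 75·(142 − j48.5)/(75 − j91.8)

Z_in ≈ 80.6 + j50.2 Ω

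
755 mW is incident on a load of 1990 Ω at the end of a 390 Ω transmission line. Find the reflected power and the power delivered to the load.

P_reflected ≈ 341 mW; P_delivered ≈ 414 mW

Γ = (1990 − 390)/(1990 + 390) = 0.672
|Γ|² = 0.452
P_refl = |Γ|²·P_inc = 341 mW, P_del = (1 − |Γ|²)·P_inc = 414 mW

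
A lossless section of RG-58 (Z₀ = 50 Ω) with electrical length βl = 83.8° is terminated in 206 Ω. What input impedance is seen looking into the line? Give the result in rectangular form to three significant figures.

Z_in ≈ 12.3 − j5.11 Ω

tan(βl) = tan(83.8°) = 9.21
Z_in = Z_0·(Z_L + jZ_0·tanβl)/(Z_0 + jZ_L·tanβl)
     = 50·(206 + j460)/(50 + j1900)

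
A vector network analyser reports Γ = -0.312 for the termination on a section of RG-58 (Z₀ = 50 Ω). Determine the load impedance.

Z_L = Z_0·(1 + Γ)/(1 − Γ) = 50·(0.688)/(1.31)

Z_L ≈ 26.2 Ω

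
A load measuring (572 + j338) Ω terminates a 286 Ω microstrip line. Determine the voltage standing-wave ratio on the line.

VSWR ≈ 2.85

Γ = (Z_L − Z_0)/(Z_L + Z_0) = (286 + j338)/(858 + j338)
|Γ| = 443/922 = 0.48
VSWR = (1 + |Γ|)/(1 − |Γ|) = 1.48/0.52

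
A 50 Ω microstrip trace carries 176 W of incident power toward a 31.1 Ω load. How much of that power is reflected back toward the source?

P_reflected ≈ 9.56 W

Γ = (31.1 − 50)/(31.1 + 50) = -0.233
|Γ|² = 0.0543
P_refl = |Γ|²·P_inc = 9.56 W, P_del = (1 − |Γ|²)·P_inc = 166 W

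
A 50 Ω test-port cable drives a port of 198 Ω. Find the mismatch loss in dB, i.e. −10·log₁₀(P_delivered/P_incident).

Γ = (198 − 50)/(198 + 50) = 0.597
|Γ|² = 0.356, so P_del/P_inc = 1 − |Γ|² = 0.644
ML = −10·log₁₀(1 − |Γ|²)

mismatch loss ≈ 1.91 dB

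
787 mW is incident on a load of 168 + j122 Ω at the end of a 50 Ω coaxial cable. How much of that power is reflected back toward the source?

P_reflected ≈ 363 mW

|Γ| = |(118 + j122)/(218 + j122)| = 0.679
|Γ|² = 0.462
P_refl = |Γ|²·P_inc = 363 mW, P_del = (1 − |Γ|²)·P_inc = 424 mW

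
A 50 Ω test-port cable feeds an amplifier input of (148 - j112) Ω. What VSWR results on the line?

Γ = (Z_L − Z_0)/(Z_L + Z_0) = (98 − j112)/(198 − j112)
|Γ| = 149/227 = 0.654
VSWR = (1 + |Γ|)/(1 − |Γ|) = 1.65/0.346

VSWR ≈ 4.78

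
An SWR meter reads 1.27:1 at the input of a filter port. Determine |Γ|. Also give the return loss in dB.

|Γ| ≈ 0.119; return loss ≈ 18.5 dB

|Γ| = (S − 1)/(S + 1) = (1.27 − 1)/(1.27 + 1) = 0.27/2.27
RL = −20·log₁₀|Γ| = −20·log₁₀(0.119)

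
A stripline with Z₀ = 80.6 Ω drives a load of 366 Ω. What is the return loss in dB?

Γ = (366 − 80.6)/(366 + 80.6) = 0.639
RL = −20·log₁₀|Γ| = −20·log₁₀(0.639)

RL ≈ 3.89 dB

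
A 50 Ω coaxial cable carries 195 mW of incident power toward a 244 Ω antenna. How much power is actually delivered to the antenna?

P_delivered ≈ 110 mW

Γ = (244 − 50)/(244 + 50) = 0.66
|Γ|² = 0.435
P_refl = |Γ|²·P_inc = 84.9 mW, P_del = (1 − |Γ|²)·P_inc = 110 mW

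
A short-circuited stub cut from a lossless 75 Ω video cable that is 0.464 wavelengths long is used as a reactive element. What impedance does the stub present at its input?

βl = 2π × 0.464 = 167°
tan(βl) = -0.23
For a short-circuited stub, Z_in = jZ_0·tan(βl)

Z_in ≈ −j17.3 Ω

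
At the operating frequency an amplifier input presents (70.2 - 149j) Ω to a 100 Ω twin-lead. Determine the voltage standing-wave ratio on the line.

VSWR ≈ 5.09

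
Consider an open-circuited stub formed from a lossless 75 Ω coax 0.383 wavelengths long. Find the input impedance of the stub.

Z_in ≈ +j82.9 Ω

βl = 2π × 0.383 = 138°
tan(βl) = -0.904
For an open-circuited stub, Z_in = −jZ_0·cot(βl) = −jZ_0/tan(βl)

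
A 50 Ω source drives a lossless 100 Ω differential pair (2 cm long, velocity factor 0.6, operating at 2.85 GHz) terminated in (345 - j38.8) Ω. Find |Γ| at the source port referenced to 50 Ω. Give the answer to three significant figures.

|Γ| ≈ 0.487

λ = v/f = 0.6·c / 2.85 GHz = 0.0632 m
βl = 2π·l/λ = 2π × 0.317 = 114°
tan(βl) = -2.25
Z_in = Z_0·(Z_L + jZ_0·tanβl)/(Z_0 + jZ_L·tanβl) = 34.7 + j43.9 Ω
Γ_s = (Z_in − Z_s)/(Z_in + Z_s) = (-15.3 + j43.9)/(84.7 + j43.9), |Γ_s| = 0.487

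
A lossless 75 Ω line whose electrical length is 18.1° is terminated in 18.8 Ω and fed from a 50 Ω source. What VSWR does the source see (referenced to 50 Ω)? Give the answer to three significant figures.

tan(βl) = 0.327
Z_in = Z_0·(Z_L + jZ_0·tanβl)/(Z_0 + jZ_L·tanβl) = 20.7 + j22.8 Ω
Γ_s = (Z_in − Z_s)/(Z_in + Z_s) = (-29.3 + j22.8)/(70.7 + j22.8), |Γ_s| = 0.5
VSWR = (1 + |Γ_s|)/(1 − |Γ_s|)

VSWR ≈ 3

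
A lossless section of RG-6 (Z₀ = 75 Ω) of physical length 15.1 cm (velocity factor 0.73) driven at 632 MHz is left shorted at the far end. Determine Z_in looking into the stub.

λ = v/f = 0.73·c / 632 MHz = 0.347 m
βl = 2π·l/λ = 2π × 0.436 = 157°
tan(βl) = -0.427
For a shorted stub, Z_in = jZ_0·tan(βl)

Z_in ≈ −j32 Ω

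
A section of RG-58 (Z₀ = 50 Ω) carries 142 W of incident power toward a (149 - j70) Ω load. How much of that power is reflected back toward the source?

P_reflected ≈ 46.9 W

|Γ| = |(99 − j70)/(199 − j70)| = 0.575
|Γ|² = 0.33
P_refl = |Γ|²·P_inc = 46.9 W, P_del = (1 − |Γ|²)·P_inc = 95.1 W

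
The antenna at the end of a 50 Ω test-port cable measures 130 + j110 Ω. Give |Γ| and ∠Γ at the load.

Γ = (Z_L − Z_0)/(Z_L + Z_0) = (80 + j110)/(180 + j110)
|Γ| = 136/211 = 0.645

Γ ≈ 0.645 ∠ 22.5°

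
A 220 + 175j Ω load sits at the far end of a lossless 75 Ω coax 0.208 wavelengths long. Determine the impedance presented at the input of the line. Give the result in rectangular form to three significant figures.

βl = 2π × 0.208 = 74.9°
tan(βl) = tan(74.9°) = 3.7
Z_in = Z_0·(Z_L + jZ_0·tanβl)/(Z_0 + jZ_L·tanβl)
     = 75·(220 + j453)/(-573 + j814)

Z_in ≈ 18.4 − j33.2 Ω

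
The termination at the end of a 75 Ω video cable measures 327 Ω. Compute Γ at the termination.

Γ = 0.627

Γ = (Z_L − Z_0)/(Z_L + Z_0) = (327 − 75)/(327 + 75) = 252/402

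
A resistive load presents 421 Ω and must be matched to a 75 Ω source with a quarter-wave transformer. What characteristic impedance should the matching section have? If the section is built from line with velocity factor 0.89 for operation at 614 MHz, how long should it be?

Z_qwt ≈ 178 Ω; length ≈ 10.9 cm

Z_qwt = √(Z_0·R_L) = √(75 × 421) = √31580
λ = 0.89·c/f = 0.435 m, so l = λ/4 = 0.109 m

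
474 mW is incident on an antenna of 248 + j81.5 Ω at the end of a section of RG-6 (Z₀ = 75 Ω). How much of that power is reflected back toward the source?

P_reflected ≈ 156 mW

|Γ| = |(173 + j81.5)/(323 + j81.5)| = 0.574
|Γ|² = 0.33
P_refl = |Γ|²·P_inc = 156 mW, P_del = (1 − |Γ|²)·P_inc = 318 mW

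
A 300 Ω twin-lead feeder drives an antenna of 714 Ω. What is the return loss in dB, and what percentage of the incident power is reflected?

RL ≈ 7.78 dB; 16.7% of incident power reflected

Γ = (714 − 300)/(714 + 300) = 0.408
RL = −20·log₁₀(0.408) = 7.78 dB
P_refl/P_inc = |Γ|² = 0.167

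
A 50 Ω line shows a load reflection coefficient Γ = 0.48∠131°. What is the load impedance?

Z_L = Z_0·(1 + Γ)/(1 − Γ) = 50·(0.685 + j0.362)/(1.31 − j0.362)

Z_L ≈ 20.7 + j19.5 Ω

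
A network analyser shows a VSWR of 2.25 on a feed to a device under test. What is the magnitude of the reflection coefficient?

|Γ| ≈ 0.385

|Γ| = (S − 1)/(S + 1) = (2.25 − 1)/(2.25 + 1) = 1.25/3.25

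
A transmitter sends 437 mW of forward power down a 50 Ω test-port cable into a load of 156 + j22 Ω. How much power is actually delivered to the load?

P_delivered ≈ 318 mW

|Γ| = |(106 + j22)/(206 + j22)| = 0.523
|Γ|² = 0.273
P_refl = |Γ|²·P_inc = 119 mW, P_del = (1 − |Γ|²)·P_inc = 318 mW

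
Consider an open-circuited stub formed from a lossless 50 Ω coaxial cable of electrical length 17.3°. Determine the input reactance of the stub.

tan(βl) = 0.311
For an open-circuited stub, Z_in = −jZ_0·cot(βl) = −jZ_0/tan(βl)

X_in ≈ -161 Ω (capacitive)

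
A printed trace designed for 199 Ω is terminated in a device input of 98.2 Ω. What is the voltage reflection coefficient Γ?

Γ = -0.339

Γ = (Z_L − Z_0)/(Z_L + Z_0) = (98.2 − 199)/(98.2 + 199) = -100.8/297.2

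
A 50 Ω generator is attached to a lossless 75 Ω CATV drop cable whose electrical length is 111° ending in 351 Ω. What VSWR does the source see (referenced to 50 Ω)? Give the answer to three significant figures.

tan(βl) = -2.61
Z_in = Z_0·(Z_L + jZ_0·tanβl)/(Z_0 + jZ_L·tanβl) = 18.3 + j27.3 Ω
Γ_s = (Z_in − Z_s)/(Z_in + Z_s) = (-31.7 + j27.3)/(68.3 + j27.3), |Γ_s| = 0.569
VSWR = (1 + |Γ_s|)/(1 − |Γ_s|)

VSWR ≈ 3.64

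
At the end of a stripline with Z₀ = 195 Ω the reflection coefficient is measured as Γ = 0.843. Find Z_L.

Z_L = Z_0·(1 + Γ)/(1 − Γ) = 195·(1.84)/(0.157)

Z_L ≈ 2290 Ω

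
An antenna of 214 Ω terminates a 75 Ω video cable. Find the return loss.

Γ = (214 − 75)/(214 + 75) = 0.481
RL = −20·log₁₀|Γ| = −20·log₁₀(0.481)

RL ≈ 6.36 dB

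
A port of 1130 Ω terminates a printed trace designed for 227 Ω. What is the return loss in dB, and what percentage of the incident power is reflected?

Γ = (1130 − 227)/(1130 + 227) = 0.665
RL = −20·log₁₀(0.665) = 3.54 dB
P_refl/P_inc = |Γ|² = 0.443

RL ≈ 3.54 dB; 44.3% of incident power reflected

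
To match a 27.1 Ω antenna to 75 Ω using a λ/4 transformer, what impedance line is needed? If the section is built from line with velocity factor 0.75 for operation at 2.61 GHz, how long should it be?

Z_qwt = √(Z_0·R_L) = √(75 × 27.1) = √2032
λ = 0.75·c/f = 0.0862 m, so l = λ/4 = 0.0216 m

Z_qwt ≈ 45.1 Ω; length ≈ 2.16 cm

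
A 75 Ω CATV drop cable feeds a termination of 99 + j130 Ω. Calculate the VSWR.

Γ = (Z_L − Z_0)/(Z_L + Z_0) = (24 + j130)/(174 + j130)
|Γ| = 132/217 = 0.609
VSWR = (1 + |Γ|)/(1 − |Γ|) = 1.61/0.391

VSWR ≈ 4.11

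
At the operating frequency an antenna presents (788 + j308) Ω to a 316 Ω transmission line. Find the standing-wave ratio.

VSWR ≈ 2.93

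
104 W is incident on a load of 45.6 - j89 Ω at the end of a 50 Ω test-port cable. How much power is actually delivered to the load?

|Γ| = |(-4.4 − j89)/(95.6 − j89)| = 0.682
|Γ|² = 0.465
P_refl = |Γ|²·P_inc = 48.4 W, P_del = (1 − |Γ|²)·P_inc = 55.6 W

P_delivered ≈ 55.6 W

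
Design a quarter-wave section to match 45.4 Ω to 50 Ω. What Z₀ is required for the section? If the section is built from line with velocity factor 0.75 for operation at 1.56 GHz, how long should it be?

Z_qwt ≈ 47.6 Ω; length ≈ 3.61 cm

Z_qwt = √(Z_0·R_L) = √(50 × 45.4) = √2270
λ = 0.75·c/f = 0.144 m, so l = λ/4 = 0.0361 m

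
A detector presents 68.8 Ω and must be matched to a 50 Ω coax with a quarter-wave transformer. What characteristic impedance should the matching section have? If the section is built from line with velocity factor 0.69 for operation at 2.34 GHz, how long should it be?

Z_qwt = √(Z_0·R_L) = √(50 × 68.8) = √3440
λ = 0.69·c/f = 0.0885 m, so l = λ/4 = 0.0221 m

Z_qwt ≈ 58.7 Ω; length ≈ 2.21 cm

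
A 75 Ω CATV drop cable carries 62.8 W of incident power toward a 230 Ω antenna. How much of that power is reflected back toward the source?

Γ = (230 − 75)/(230 + 75) = 0.508
|Γ|² = 0.258
P_refl = |Γ|²·P_inc = 16.2 W, P_del = (1 − |Γ|²)·P_inc = 46.6 W

P_reflected ≈ 16.2 W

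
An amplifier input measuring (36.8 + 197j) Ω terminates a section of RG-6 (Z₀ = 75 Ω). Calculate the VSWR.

VSWR ≈ 16.5

Γ = (Z_L − Z_0)/(Z_L + Z_0) = (-38.2 + j197)/(111.8 + j197)
|Γ| = 201/227 = 0.886
VSWR = (1 + |Γ|)/(1 − |Γ|) = 1.89/0.114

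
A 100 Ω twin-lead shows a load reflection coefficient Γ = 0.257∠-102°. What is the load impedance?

Z_L ≈ 79.6 − j42.9 Ω

Z_L = Z_0·(1 + Γ)/(1 − Γ) = 100·(0.947 − j0.251)/(1.05 + j0.251)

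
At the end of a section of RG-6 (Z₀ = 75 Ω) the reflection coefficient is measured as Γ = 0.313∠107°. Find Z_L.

Z_L ≈ 52.8 + j35 Ω

Z_L = Z_0·(1 + Γ)/(1 − Γ) = 75·(0.908 + j0.299)/(1.09 − j0.299)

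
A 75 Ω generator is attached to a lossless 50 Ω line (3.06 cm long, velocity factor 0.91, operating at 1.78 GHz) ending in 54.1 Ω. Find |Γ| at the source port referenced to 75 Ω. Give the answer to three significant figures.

λ = v/f = 0.91·c / 1.78 GHz = 0.153 m
βl = 2π·l/λ = 2π × 0.2 = 71.8°
tan(βl) = 3.05
Z_in = Z_0·(Z_L + jZ_0·tanβl)/(Z_0 + jZ_L·tanβl) = 46.9 − j2.19 Ω
Γ_s = (Z_in − Z_s)/(Z_in + Z_s) = (-28.1 − j2.19)/(122 − j2.19), |Γ_s| = 0.231

|Γ| ≈ 0.231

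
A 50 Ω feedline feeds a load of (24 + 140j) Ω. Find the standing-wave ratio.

VSWR ≈ 18.8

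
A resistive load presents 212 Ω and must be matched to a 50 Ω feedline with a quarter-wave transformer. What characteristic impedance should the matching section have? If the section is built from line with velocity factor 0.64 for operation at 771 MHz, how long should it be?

Z_qwt ≈ 103 Ω; length ≈ 6.23 cm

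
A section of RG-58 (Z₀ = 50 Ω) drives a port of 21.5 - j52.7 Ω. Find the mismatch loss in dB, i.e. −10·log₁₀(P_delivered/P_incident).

mismatch loss ≈ 2.64 dB

Γ = (-28.5 − j52.7)/(71.5 − j52.7), |Γ| = 0.675
|Γ|² = 0.455, so P_del/P_inc = 1 − |Γ|² = 0.545
ML = −10·log₁₀(1 − |Γ|²)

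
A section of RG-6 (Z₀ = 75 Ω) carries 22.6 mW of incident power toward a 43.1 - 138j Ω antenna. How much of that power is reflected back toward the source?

P_reflected ≈ 13.7 mW

|Γ| = |(-31.9 − j138)/(118.1 − j138)| = 0.78
|Γ|² = 0.608
P_refl = |Γ|²·P_inc = 13.7 mW, P_del = (1 − |Γ|²)·P_inc = 8.86 mW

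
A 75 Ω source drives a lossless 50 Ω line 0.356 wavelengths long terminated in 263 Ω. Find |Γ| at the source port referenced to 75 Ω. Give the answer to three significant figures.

βl = 2π × 0.356 = 128°
tan(βl) = -1.27
Z_in = Z_0·(Z_L + jZ_0·tanβl)/(Z_0 + jZ_L·tanβl) = 15 + j37 Ω
Γ_s = (Z_in − Z_s)/(Z_in + Z_s) = (-60 + j37)/(90 + j37), |Γ_s| = 0.724

|Γ| ≈ 0.724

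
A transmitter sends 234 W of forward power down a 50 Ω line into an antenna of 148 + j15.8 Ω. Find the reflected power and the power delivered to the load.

|Γ| = |(98 + j15.8)/(198 + j15.8)| = 0.5
|Γ|² = 0.25
P_refl = |Γ|²·P_inc = 58.4 W, P_del = (1 − |Γ|²)·P_inc = 176 W

P_reflected ≈ 58.4 W; P_delivered ≈ 176 W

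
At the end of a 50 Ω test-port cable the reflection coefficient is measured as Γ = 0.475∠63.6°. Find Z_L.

Z_L = Z_0·(1 + Γ)/(1 − Γ) = 50·(1.21 + j0.425)/(0.789 − j0.425)

Z_L ≈ 48.2 + j53 Ω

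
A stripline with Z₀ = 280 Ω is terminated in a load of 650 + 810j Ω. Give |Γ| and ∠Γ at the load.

Γ ≈ 0.722 ∠ 24.4°

Γ = (Z_L − Z_0)/(Z_L + Z_0) = (370 + j810)/(930 + j810)
|Γ| = 891/1230 = 0.722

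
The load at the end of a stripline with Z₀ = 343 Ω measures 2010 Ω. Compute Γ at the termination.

Γ = (Z_L − Z_0)/(Z_L + Z_0) = (2010 − 343)/(2010 + 343) = 1667/2353

Γ = 0.708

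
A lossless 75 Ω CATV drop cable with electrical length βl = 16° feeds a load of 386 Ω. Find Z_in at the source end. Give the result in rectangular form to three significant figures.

Z_in ≈ 131 − j172 Ω

tan(βl) = tan(16°) = 0.287
Z_in = Z_0·(Z_L + jZ_0·tanβl)/(Z_0 + jZ_L·tanβl)
     = 75·(386 + j21.5)/(75 + j111)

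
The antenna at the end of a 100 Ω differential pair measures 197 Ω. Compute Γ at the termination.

Γ = 0.327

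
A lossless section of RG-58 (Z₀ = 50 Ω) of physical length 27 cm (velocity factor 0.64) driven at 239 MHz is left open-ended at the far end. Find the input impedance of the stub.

λ = v/f = 0.64·c / 239 MHz = 0.803 m
βl = 2π·l/λ = 2π × 0.336 = 121°
tan(βl) = -1.66
For an open-ended stub, Z_in = −jZ_0·cot(βl) = −jZ_0/tan(βl)

Z_in ≈ +j30 Ω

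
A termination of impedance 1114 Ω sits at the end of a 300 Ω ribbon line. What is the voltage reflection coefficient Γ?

Γ = (Z_L − Z_0)/(Z_L + Z_0) = (1114 − 300)/(1114 + 300) = 814/1414

Γ = 0.576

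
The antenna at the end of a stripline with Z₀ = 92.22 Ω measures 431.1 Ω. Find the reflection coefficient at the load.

Γ = 0.648

Γ = (Z_L − Z_0)/(Z_L + Z_0) = (431.1 − 92.22)/(431.1 + 92.22) = 338.9/523.3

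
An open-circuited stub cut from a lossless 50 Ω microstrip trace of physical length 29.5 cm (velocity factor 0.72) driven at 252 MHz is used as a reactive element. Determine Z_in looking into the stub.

Z_in ≈ +j33.6 Ω

λ = v/f = 0.72·c / 252 MHz = 0.857 m
βl = 2π·l/λ = 2π × 0.344 = 124°
tan(βl) = -1.49
For an open-circuited stub, Z_in = −jZ_0·cot(βl) = −jZ_0/tan(βl)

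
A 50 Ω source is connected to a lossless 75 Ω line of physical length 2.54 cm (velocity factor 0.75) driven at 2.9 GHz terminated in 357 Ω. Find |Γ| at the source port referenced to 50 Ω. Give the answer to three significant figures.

|Γ| ≈ 0.606

λ = v/f = 0.75·c / 2.9 GHz = 0.0776 m
βl = 2π·l/λ = 2π × 0.327 = 118°
tan(βl) = -1.89
Z_in = Z_0·(Z_L + jZ_0·tanβl)/(Z_0 + jZ_L·tanβl) = 19.9 + j37.4 Ω
Γ_s = (Z_in − Z_s)/(Z_in + Z_s) = (-30.1 + j37.4)/(69.9 + j37.4), |Γ_s| = 0.606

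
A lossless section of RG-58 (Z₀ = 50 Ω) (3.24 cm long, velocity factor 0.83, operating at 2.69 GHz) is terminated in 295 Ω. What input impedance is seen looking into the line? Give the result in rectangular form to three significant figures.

Z_in ≈ 12.8 + j34.8 Ω

λ = v/f = 0.83·c / 2.69 GHz = 0.0926 m
βl = 2π·l/λ = 2π × 0.35 = 126°
tan(βl) = tan(126°) = -1.38
Z_in = Z_0·(Z_L + jZ_0·tanβl)/(Z_0 + jZ_L·tanβl)
     = 50·(295 − j68.8)/(50 − j406)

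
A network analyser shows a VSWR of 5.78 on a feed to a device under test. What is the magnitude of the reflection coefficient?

|Γ| = (S − 1)/(S + 1) = (5.78 − 1)/(5.78 + 1) = 4.78/6.78

|Γ| ≈ 0.705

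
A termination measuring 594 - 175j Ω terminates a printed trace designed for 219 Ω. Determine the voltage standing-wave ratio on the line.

Γ = (Z_L − Z_0)/(Z_L + Z_0) = (375 − j175)/(813 − j175)
|Γ| = 414/832 = 0.498
VSWR = (1 + |Γ|)/(1 − |Γ|) = 1.5/0.502

VSWR ≈ 2.98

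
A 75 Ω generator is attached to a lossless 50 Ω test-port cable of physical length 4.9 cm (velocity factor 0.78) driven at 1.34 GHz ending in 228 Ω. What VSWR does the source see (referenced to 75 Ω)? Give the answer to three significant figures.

λ = v/f = 0.78·c / 1.34 GHz = 0.175 m
βl = 2π·l/λ = 2π × 0.281 = 101°
tan(βl) = -5.14
Z_in = Z_0·(Z_L + jZ_0·tanβl)/(Z_0 + jZ_L·tanβl) = 11.4 + j9.25 Ω
Γ_s = (Z_in − Z_s)/(Z_in + Z_s) = (-63.6 + j9.25)/(86.4 + j9.25), |Γ_s| = 0.74
VSWR = (1 + |Γ_s|)/(1 − |Γ_s|)

VSWR ≈ 6.7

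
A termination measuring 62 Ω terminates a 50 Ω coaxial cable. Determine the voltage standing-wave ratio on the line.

VSWR ≈ 1.24

Γ = (62 − 50)/(62 + 50) = 0.107
VSWR = (1 + 0.107)/(1 − 0.107)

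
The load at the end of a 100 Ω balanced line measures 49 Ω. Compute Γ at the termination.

Γ = (Z_L − Z_0)/(Z_L + Z_0) = (49 − 100)/(49 + 100) = -51/149

Γ = -0.342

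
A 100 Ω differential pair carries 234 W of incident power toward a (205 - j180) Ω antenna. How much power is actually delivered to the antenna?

P_delivered ≈ 153 W

|Γ| = |(105 − j180)/(305 − j180)| = 0.588
|Γ|² = 0.346
P_refl = |Γ|²·P_inc = 81 W, P_del = (1 − |Γ|²)·P_inc = 153 W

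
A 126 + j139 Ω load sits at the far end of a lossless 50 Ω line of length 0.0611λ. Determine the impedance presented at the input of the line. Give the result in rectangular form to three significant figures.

Z_in ≈ 139 − j141 Ω

βl = 2π × 0.0611 = 22°
tan(βl) = tan(22°) = 0.404
Z_in = Z_0·(Z_L + jZ_0·tanβl)/(Z_0 + jZ_L·tanβl)
     = 50·(126 + j159)/(-6.15 + j50.9)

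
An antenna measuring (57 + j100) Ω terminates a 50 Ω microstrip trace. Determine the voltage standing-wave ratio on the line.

VSWR ≈ 5.34

Γ = (Z_L − Z_0)/(Z_L + Z_0) = (7 + j100)/(107 + j100)
|Γ| = 100/146 = 0.684
VSWR = (1 + |Γ|)/(1 − |Γ|) = 1.68/0.316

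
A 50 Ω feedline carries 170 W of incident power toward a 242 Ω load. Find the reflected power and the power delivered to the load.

Γ = (242 − 50)/(242 + 50) = 0.658
|Γ|² = 0.432
P_refl = |Γ|²·P_inc = 73.5 W, P_del = (1 − |Γ|²)·P_inc = 96.5 W

P_reflected ≈ 73.5 W; P_delivered ≈ 96.5 W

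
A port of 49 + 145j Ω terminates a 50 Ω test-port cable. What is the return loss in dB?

Γ = (-1 + j145)/(99 + j145), |Γ| = 0.826
RL = −20·log₁₀|Γ| = −20·log₁₀(0.826)

RL ≈ 1.66 dB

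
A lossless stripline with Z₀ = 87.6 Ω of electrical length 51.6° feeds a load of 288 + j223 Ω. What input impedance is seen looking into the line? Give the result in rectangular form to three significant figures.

Z_in ≈ 33.8 − j87.4 Ω

tan(βl) = tan(51.6°) = 1.26
Z_in = Z_0·(Z_L + jZ_0·tanβl)/(Z_0 + jZ_L·tanβl)
     = 87.6·(288 + j334)/(-194 + j363)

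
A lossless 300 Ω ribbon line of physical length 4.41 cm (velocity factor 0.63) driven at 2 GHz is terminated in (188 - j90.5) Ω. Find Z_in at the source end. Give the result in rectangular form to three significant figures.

Z_in ≈ 220 − j134 Ω

λ = v/f = 0.63·c / 2 GHz = 0.0945 m
βl = 2π·l/λ = 2π × 0.467 = 168°
tan(βl) = tan(168°) = -0.213
Z_in = Z_0·(Z_L + jZ_0·tanβl)/(Z_0 + jZ_L·tanβl)
     = 300·(188 − j154)/(281 − j40)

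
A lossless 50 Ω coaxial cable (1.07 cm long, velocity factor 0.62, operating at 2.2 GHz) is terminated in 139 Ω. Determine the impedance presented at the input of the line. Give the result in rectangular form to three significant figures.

λ = v/f = 0.62·c / 2.2 GHz = 0.0845 m
βl = 2π·l/λ = 2π × 0.127 = 45.6°
tan(βl) = tan(45.6°) = 1.02
Z_in = Z_0·(Z_L + jZ_0·tanβl)/(Z_0 + jZ_L·tanβl)
     = 50·(139 + j51)/(50 + j142)

Z_in ≈ 31.4 − j38 Ω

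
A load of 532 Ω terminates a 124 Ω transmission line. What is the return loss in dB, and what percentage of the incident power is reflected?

Γ = (532 − 124)/(532 + 124) = 0.622
RL = −20·log₁₀(0.622) = 4.12 dB
P_refl/P_inc = |Γ|² = 0.387

RL ≈ 4.12 dB; 38.7% of incident power reflected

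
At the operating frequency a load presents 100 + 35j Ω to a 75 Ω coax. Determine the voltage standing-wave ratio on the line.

Γ = (Z_L − Z_0)/(Z_L + Z_0) = (25 + j35)/(175 + j35)
|Γ| = 43/178 = 0.241
VSWR = (1 + |Γ|)/(1 − |Γ|) = 1.24/0.759

VSWR ≈ 1.64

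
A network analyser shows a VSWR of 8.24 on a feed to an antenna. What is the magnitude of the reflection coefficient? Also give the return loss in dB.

|Γ| = (S − 1)/(S + 1) = (8.24 − 1)/(8.24 + 1) = 7.24/9.24
RL = −20·log₁₀|Γ| = −20·log₁₀(0.784)

|Γ| ≈ 0.784; return loss ≈ 2.12 dB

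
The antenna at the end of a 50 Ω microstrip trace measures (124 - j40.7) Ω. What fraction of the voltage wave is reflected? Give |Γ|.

Γ = (Z_L − Z_0)/(Z_L + Z_0) = (74 − j40.7)/(174 − j40.7)
|Γ| = 84.5/179

|Γ| ≈ 0.473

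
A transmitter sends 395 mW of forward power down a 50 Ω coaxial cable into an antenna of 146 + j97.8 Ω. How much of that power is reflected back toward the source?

P_reflected ≈ 155 mW

|Γ| = |(96 + j97.8)/(196 + j97.8)| = 0.626
|Γ|² = 0.391
P_refl = |Γ|²·P_inc = 155 mW, P_del = (1 − |Γ|²)·P_inc = 240 mW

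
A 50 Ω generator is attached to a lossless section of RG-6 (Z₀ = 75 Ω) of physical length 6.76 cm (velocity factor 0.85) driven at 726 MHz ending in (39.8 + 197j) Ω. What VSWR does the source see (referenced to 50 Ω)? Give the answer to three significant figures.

VSWR ≈ 15.7

λ = v/f = 0.85·c / 726 MHz = 0.351 m
βl = 2π·l/λ = 2π × 0.192 = 69.3°
tan(βl) = 2.64
Z_in = Z_0·(Z_L + jZ_0·tanβl)/(Z_0 + jZ_L·tanβl) = 8.52 − j64.5 Ω
Γ_s = (Z_in − Z_s)/(Z_in + Z_s) = (-41.5 − j64.5)/(58.5 − j64.5), |Γ_s| = 0.88
VSWR = (1 + |Γ_s|)/(1 − |Γ_s|)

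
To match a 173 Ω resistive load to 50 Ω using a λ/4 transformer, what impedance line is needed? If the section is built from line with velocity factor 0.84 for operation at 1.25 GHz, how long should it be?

Z_qwt = √(Z_0·R_L) = √(50 × 173) = √8650
λ = 0.84·c/f = 0.202 m, so l = λ/4 = 0.0504 m

Z_qwt ≈ 93 Ω; length ≈ 5.04 cm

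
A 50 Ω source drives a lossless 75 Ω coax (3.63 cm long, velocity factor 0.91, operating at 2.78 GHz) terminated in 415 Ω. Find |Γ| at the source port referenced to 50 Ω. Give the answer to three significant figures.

|Γ| ≈ 0.709

λ = v/f = 0.91·c / 2.78 GHz = 0.0982 m
βl = 2π·l/λ = 2π × 0.37 = 133°
tan(βl) = -1.07
Z_in = Z_0·(Z_L + jZ_0·tanβl)/(Z_0 + jZ_L·tanβl) = 24.7 + j65.9 Ω
Γ_s = (Z_in − Z_s)/(Z_in + Z_s) = (-25.3 + j65.9)/(74.7 + j65.9), |Γ_s| = 0.709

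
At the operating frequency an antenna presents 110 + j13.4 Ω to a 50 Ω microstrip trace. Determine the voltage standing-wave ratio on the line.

Γ = (Z_L − Z_0)/(Z_L + Z_0) = (60 + j13.4)/(160 + j13.4)
|Γ| = 61.5/161 = 0.383
VSWR = (1 + |Γ|)/(1 − |Γ|) = 1.38/0.617

VSWR ≈ 2.24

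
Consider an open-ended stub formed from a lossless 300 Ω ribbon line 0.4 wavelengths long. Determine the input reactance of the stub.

X_in ≈ 413 Ω (inductive)

βl = 2π × 0.4 = 144°
tan(βl) = -0.727
For an open-ended stub, Z_in = −jZ_0·cot(βl) = −jZ_0/tan(βl)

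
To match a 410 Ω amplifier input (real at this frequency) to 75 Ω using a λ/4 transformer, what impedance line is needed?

Z_qwt ≈ 175 Ω

Z_qwt = √(Z_0·R_L) = √(75 × 410) = √30750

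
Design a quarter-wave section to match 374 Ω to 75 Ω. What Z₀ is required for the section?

Z_qwt ≈ 167 Ω

Z_qwt = √(Z_0·R_L) = √(75 × 374) = √28050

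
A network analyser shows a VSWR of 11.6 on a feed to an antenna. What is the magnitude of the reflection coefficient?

|Γ| = (S − 1)/(S + 1) = (11.6 − 1)/(11.6 + 1) = 10.6/12.6

|Γ| ≈ 0.841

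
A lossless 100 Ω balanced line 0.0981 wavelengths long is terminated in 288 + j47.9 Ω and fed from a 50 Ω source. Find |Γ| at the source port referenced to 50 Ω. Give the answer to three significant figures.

|Γ| ≈ 0.656

βl = 2π × 0.0981 = 35.3°
tan(βl) = 0.708
Z_in = Z_0·(Z_L + jZ_0·tanβl)/(Z_0 + jZ_L·tanβl) = 94 − j111 Ω
Γ_s = (Z_in − Z_s)/(Z_in + Z_s) = (44 − j111)/(144 − j111), |Γ_s| = 0.656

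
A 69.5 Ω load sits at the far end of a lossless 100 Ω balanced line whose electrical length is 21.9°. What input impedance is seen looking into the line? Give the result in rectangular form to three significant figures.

Z_in ≈ 74.9 + j19.3 Ω

tan(βl) = tan(21.9°) = 0.402
Z_in = Z_0·(Z_L + jZ_0·tanβl)/(Z_0 + jZ_L·tanβl)
     = 100·(69.5 + j40.2)/(100 + j27.9)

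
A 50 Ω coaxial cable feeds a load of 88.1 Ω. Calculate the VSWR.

Γ = (88.1 − 50)/(88.1 + 50) = 0.276
VSWR = (1 + 0.276)/(1 − 0.276)

VSWR ≈ 1.76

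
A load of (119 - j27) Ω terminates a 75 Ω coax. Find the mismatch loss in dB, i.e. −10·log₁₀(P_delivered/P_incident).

Γ = (44 − j27)/(194 − j27), |Γ| = 0.264
|Γ|² = 0.0695, so P_del/P_inc = 1 − |Γ|² = 0.931
ML = −10·log₁₀(1 − |Γ|²)

mismatch loss ≈ 0.313 dB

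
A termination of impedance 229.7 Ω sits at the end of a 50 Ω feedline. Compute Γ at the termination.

Γ = (Z_L − Z_0)/(Z_L + Z_0) = (229.7 − 50)/(229.7 + 50) = 179.7/279.7

Γ = 0.642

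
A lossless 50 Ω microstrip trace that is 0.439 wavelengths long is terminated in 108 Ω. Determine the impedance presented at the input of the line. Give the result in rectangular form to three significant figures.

Z_in ≈ 71.4 + j42 Ω

βl = 2π × 0.439 = 158°
tan(βl) = tan(158°) = -0.403
Z_in = Z_0·(Z_L + jZ_0·tanβl)/(Z_0 + jZ_L·tanβl)
     = 50·(108 − j20.2)/(50 − j43.5)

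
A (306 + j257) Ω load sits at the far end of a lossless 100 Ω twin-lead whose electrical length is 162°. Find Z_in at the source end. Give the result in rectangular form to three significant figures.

Z_in ≈ 77.7 + j164 Ω

tan(βl) = tan(162°) = -0.325
Z_in = Z_0·(Z_L + jZ_0·tanβl)/(Z_0 + jZ_L·tanβl)
     = 100·(306 + j225)/(184 − j99.4)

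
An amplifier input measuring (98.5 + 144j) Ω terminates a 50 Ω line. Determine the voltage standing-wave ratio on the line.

VSWR ≈ 6.53

Γ = (Z_L − Z_0)/(Z_L + Z_0) = (48.5 + j144)/(148.5 + j144)
|Γ| = 152/207 = 0.735
VSWR = (1 + |Γ|)/(1 − |Γ|) = 1.73/0.265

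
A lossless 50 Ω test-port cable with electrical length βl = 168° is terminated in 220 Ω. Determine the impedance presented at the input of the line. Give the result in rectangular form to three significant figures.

Z_in ≈ 123 + j104 Ω

tan(βl) = tan(168°) = -0.213
Z_in = Z_0·(Z_L + jZ_0·tanβl)/(Z_0 + jZ_L·tanβl)
     = 50·(220 − j10.6)/(50 − j46.8)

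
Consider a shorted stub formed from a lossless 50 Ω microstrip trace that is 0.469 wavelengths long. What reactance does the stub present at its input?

βl = 2π × 0.469 = 169°
tan(βl) = -0.197
For a shorted stub, Z_in = jZ_0·tan(βl)

X_in ≈ -9.86 Ω (capacitive)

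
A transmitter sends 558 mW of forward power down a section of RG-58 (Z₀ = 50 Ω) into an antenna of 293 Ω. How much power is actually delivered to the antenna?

P_delivered ≈ 278 mW

Γ = (293 − 50)/(293 + 50) = 0.708
|Γ|² = 0.502
P_refl = |Γ|²·P_inc = 280 mW, P_del = (1 − |Γ|²)·P_inc = 278 mW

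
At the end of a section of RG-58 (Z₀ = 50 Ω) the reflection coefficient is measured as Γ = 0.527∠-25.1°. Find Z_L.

Z_L = Z_0·(1 + Γ)/(1 − Γ) = 50·(1.48 − j0.224)/(0.523 + j0.224)

Z_L ≈ 112 − j69.2 Ω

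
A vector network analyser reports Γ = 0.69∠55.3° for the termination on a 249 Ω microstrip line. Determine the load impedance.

Z_L ≈ 189 + j409 Ω

Z_L = Z_0·(1 + Γ)/(1 − Γ) = 249·(1.39 + j0.567)/(0.607 − j0.567)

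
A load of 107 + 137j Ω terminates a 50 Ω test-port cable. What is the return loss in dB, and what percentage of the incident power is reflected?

Γ = (57 + j137)/(157 + j137), |Γ| = 0.712
RL = −20·log₁₀(0.712) = 2.95 dB
P_refl/P_inc = |Γ|² = 0.507

RL ≈ 2.95 dB; 50.7% of incident power reflected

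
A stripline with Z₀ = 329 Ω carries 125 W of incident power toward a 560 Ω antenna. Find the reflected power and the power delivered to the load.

Γ = (560 − 329)/(560 + 329) = 0.26
|Γ|² = 0.0675
P_refl = |Γ|²·P_inc = 8.44 W, P_del = (1 − |Γ|²)·P_inc = 117 W

P_reflected ≈ 8.44 W; P_delivered ≈ 117 W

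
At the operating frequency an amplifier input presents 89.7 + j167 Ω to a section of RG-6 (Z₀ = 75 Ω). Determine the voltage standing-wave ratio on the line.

VSWR ≈ 6.01

Γ = (Z_L − Z_0)/(Z_L + Z_0) = (14.7 + j167)/(164.7 + j167)
|Γ| = 168/235 = 0.715
VSWR = (1 + |Γ|)/(1 − |Γ|) = 1.71/0.285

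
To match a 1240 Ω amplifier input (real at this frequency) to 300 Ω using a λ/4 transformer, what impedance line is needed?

Z_qwt = √(Z_0·R_L) = √(300 × 1240) = √372000

Z_qwt ≈ 610 Ω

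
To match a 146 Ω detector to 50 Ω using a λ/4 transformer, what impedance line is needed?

Z_qwt ≈ 85.4 Ω

Z_qwt = √(Z_0·R_L) = √(50 × 146) = √7300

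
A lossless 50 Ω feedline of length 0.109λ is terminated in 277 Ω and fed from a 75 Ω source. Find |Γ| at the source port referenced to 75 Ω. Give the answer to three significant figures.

βl = 2π × 0.109 = 39.2°
tan(βl) = 0.817
Z_in = Z_0·(Z_L + jZ_0·tanβl)/(Z_0 + jZ_L·tanβl) = 21.5 − j56.5 Ω
Γ_s = (Z_in − Z_s)/(Z_in + Z_s) = (-53.5 − j56.5)/(96.5 − j56.5), |Γ_s| = 0.696

|Γ| ≈ 0.696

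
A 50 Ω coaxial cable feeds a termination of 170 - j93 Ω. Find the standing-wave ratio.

VSWR ≈ 4.49

Γ = (Z_L − Z_0)/(Z_L + Z_0) = (120 − j93)/(220 − j93)
|Γ| = 152/239 = 0.636
VSWR = (1 + |Γ|)/(1 − |Γ|) = 1.64/0.364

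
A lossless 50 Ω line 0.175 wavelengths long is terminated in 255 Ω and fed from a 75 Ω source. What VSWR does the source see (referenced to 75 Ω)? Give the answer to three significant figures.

βl = 2π × 0.175 = 63°
tan(βl) = 1.96
Z_in = Z_0·(Z_L + jZ_0·tanβl)/(Z_0 + jZ_L·tanβl) = 12.2 − j24.3 Ω
Γ_s = (Z_in − Z_s)/(Z_in + Z_s) = (-62.8 − j24.3)/(87.2 − j24.3), |Γ_s| = 0.743
VSWR = (1 + |Γ_s|)/(1 − |Γ_s|)

VSWR ≈ 6.79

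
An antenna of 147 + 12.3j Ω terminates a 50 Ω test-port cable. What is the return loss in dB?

RL ≈ 6.1 dB

Γ = (97 + j12.3)/(197 + j12.3), |Γ| = 0.495
RL = −20·log₁₀|Γ| = −20·log₁₀(0.495)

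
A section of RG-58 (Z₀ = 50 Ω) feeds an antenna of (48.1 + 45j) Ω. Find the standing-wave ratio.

Γ = (Z_L − Z_0)/(Z_L + Z_0) = (-1.9 + j45)/(98.1 + j45)
|Γ| = 45/108 = 0.417
VSWR = (1 + |Γ|)/(1 − |Γ|) = 1.42/0.583

VSWR ≈ 2.43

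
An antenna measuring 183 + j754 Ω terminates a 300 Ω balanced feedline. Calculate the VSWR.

Γ = (Z_L − Z_0)/(Z_L + Z_0) = (-117 + j754)/(483 + j754)
|Γ| = 763/895 = 0.852
VSWR = (1 + |Γ|)/(1 − |Γ|) = 1.85/0.148

VSWR ≈ 12.5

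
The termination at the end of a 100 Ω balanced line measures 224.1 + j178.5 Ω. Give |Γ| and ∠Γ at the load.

Γ ≈ 0.588 ∠ 26.3°

Γ = (Z_L − Z_0)/(Z_L + Z_0) = (124.1 + j178.5)/(324.1 + j178.5)
|Γ| = 217/370 = 0.588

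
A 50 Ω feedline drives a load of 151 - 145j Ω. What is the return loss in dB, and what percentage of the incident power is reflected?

RL ≈ 2.94 dB; 50.8% of incident power reflected

Γ = (101 − j145)/(201 − j145), |Γ| = 0.713
RL = −20·log₁₀(0.713) = 2.94 dB
P_refl/P_inc = |Γ|² = 0.508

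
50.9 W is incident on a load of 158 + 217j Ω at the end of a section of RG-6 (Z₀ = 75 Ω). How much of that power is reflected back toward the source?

|Γ| = |(83 + j217)/(233 + j217)| = 0.73
|Γ|² = 0.532
P_refl = |Γ|²·P_inc = 27.1 W, P_del = (1 − |Γ|²)·P_inc = 23.8 W

P_reflected ≈ 27.1 W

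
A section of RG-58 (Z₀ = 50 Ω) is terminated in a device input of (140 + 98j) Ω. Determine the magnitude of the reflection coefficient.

Γ = (Z_L − Z_0)/(Z_L + Z_0) = (90 + j98)/(190 + j98)
|Γ| = 133/214

|Γ| ≈ 0.622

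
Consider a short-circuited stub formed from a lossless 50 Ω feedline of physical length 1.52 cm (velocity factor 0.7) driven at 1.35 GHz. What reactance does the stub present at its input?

λ = v/f = 0.7·c / 1.35 GHz = 0.156 m
βl = 2π·l/λ = 2π × 0.0977 = 35.2°
tan(βl) = 0.705
For a short-circuited stub, Z_in = jZ_0·tan(βl)

X_in ≈ 35.2 Ω (inductive)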